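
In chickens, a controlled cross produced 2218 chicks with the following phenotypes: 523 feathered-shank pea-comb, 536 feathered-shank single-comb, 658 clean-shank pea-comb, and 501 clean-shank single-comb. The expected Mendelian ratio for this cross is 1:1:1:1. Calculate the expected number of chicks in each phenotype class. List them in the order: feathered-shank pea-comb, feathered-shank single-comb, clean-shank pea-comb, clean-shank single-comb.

Under the 1:1:1:1 hypothesis (Σ ratio = 4, N = 2218):
  feathered-shank pea-comb: 2218 × 1/4 = 554.5
  feathered-shank single-comb: 2218 × 1/4 = 554.5
  clean-shank pea-comb: 2218 × 1/4 = 554.5
  clean-shank single-comb: 2218 × 1/4 = 554.5

554.5, 554.5, 554.5, 554.5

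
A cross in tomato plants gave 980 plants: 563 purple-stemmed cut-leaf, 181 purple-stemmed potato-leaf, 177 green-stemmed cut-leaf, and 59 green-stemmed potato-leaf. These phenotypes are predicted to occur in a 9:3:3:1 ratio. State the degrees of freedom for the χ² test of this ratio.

3

A goodness-of-fit test with 4 phenotype classes has df = 4 − 1 = 3.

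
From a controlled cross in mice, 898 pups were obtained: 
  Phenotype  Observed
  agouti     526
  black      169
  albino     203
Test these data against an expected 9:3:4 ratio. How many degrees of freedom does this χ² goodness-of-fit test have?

2

A goodness-of-fit test with 3 phenotype classes has df = 3 − 1 = 2.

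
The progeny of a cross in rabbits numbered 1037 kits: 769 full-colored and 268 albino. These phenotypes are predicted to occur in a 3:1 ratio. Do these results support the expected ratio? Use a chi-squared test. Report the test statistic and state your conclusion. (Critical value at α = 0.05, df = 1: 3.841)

Under the 3:1 hypothesis (Σ ratio = 4, N = 1037):
  full-colored: 1037 × 3/4 = 777.75
  albino: 1037 × 1/4 = 259.25
χ² = Σ (O − E)² / E
  full-colored: (769 − 777.75)² / 777.75 = 0.0984
  albino: (268 − 259.25)² / 259.25 = 0.2953
χ² = 0.0984 + 0.2953 = 0.3937 ≈ 0.394
Degrees of freedom = 2 − 1 = 1; critical value at α = 0.05 is 3.841.
Since 0.394 < 3.841, we fail to reject the null hypothesis — the data are consistent with the 3:1 ratio.

0.394; consistent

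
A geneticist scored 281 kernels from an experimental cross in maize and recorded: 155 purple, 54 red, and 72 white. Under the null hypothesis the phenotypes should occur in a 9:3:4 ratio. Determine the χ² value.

0.136

Total ratio parts = 16. Expected numbers out of 281:
  purple: 281 × 9/16 = 158.0625
  red: 281 × 3/16 = 52.6875
  white: 281 × 4/16 = 70.25
χ² = Σ (O − E)² / E
  purple: (155 − 158.0625)² / 158.0625 = 0.0593
  red: (54 − 52.6875)² / 52.6875 = 0.0327
  white: (72 − 70.25)² / 70.25 = 0.0436
χ² = 0.0593 + 0.0327 + 0.0436 = 0.1356 ≈ 0.136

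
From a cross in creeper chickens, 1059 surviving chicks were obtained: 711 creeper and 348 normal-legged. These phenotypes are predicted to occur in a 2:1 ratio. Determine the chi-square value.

0.106

The 2:1 ratio has 3 parts, so with N = 1059 the expected counts are:
  creeper: 1059 × 2/3 = 706
  normal-legged: 1059 × 1/3 = 353
χ² = Σ (O − E)² / E
  creeper: (711 − 706)² / 706 = 0.0354
  normal-legged: (348 − 353)² / 353 = 0.0708
χ² = 0.0354 + 0.0708 = 0.1062 ≈ 0.106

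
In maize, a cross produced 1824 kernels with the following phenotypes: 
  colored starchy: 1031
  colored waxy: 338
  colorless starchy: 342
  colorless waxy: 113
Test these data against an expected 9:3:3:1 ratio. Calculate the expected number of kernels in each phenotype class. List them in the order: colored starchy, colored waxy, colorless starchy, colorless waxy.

1026, 342, 342, 114

Total ratio parts = 16. Expected numbers out of 1824:
  colored starchy: 1824 × 9/16 = 1026
  colored waxy: 1824 × 3/16 = 342
  colorless starchy: 1824 × 3/16 = 342
  colorless waxy: 1824 × 1/16 = 114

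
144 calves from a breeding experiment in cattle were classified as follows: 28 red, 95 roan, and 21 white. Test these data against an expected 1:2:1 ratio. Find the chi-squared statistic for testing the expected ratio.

Expected counts for N = 144 under a 1:2:1 ratio (total parts = 4):
  red: 144 × 1/4 = 36
  roan: 144 × 2/4 = 72
  white: 144 × 1/4 = 36
χ² = Σ (O − E)² / E
  red: (28 − 36)² / 36 = 1.7778
  roan: (95 − 72)² / 72 = 7.3472
  white: (21 − 36)² / 36 = 6.2500
χ² = 1.7778 + 7.3472 + 6.2500 = 15.375

15.375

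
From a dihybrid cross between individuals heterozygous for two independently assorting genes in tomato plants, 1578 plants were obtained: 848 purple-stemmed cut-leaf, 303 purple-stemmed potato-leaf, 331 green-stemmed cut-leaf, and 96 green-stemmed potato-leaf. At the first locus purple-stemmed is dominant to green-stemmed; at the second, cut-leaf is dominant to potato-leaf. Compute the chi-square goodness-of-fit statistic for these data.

6.180

A dihybrid F₂ with independent assortment and complete dominance at both loci gives a 9:3:3:1 phenotypic ratio.
Total ratio parts = 16. Expected numbers out of 1578:
  purple-stemmed cut-leaf: 1578 × 9/16 = 887.625
  purple-stemmed potato-leaf: 1578 × 3/16 = 295.875
  green-stemmed cut-leaf: 1578 × 3/16 = 295.875
  green-stemmed potato-leaf: 1578 × 1/16 = 98.625
χ² = Σ (O − E)² / E
  purple-stemmed cut-leaf: (848 − 887.625)² / 887.625 = 1.7689
  purple-stemmed potato-leaf: (303 − 295.875)² / 295.875 = 0.1716
  green-stemmed cut-leaf: (331 − 295.875)² / 295.875 = 4.1699
  green-stemmed potato-leaf: (96 − 98.625)² / 98.625 = 0.0699
χ² = 1.7689 + 0.1716 + 4.1699 + 0.0699 = 6.1803 ≈ 6.180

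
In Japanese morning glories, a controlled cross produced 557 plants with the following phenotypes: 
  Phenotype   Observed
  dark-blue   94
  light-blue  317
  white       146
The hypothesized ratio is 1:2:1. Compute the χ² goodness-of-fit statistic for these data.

Total ratio parts = 4. Expected numbers out of 557:
  dark-blue: 557 × 1/4 = 139.25
  light-blue: 557 × 2/4 = 278.5
  white: 557 × 1/4 = 139.25
χ² = Σ (O − E)² / E
  dark-blue: (94 − 139.25)² / 139.25 = 14.7042
  light-blue: (317 − 278.5)² / 278.5 = 5.3223
  white: (146 − 139.25)² / 139.25 = 0.3272
χ² = 14.7042 + 5.3223 + 0.3272 = 20.3537 ≈ 20.354

20.354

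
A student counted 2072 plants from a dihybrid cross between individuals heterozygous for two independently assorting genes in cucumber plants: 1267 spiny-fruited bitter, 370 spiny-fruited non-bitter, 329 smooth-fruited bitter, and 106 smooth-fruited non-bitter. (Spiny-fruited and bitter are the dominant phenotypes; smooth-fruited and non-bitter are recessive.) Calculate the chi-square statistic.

23.097

A dihybrid F₂ with independent assortment and complete dominance at both loci gives a 9:3:3:1 phenotypic ratio.
Under the 9:3:3:1 hypothesis (Σ ratio = 16, N = 2072):
  spiny-fruited bitter: 2072 × 9/16 = 1165.5
  spiny-fruited non-bitter: 2072 × 3/16 = 388.5
  smooth-fruited bitter: 2072 × 3/16 = 388.5
  smooth-fruited non-bitter: 2072 × 1/16 = 129.5
χ² = Σ (O − E)² / E
  spiny-fruited bitter: (1267 − 1165.5)² / 1165.5 = 8.8393
  spiny-fruited non-bitter: (370 − 388.5)² / 388.5 = 0.8810
  smooth-fruited bitter: (329 − 388.5)² / 388.5 = 9.1126
  smooth-fruited non-bitter: (106 − 129.5)² / 129.5 = 4.2645
χ² = 8.8393 + 0.8810 + 9.1126 + 4.2645 = 23.0974 ≈ 23.097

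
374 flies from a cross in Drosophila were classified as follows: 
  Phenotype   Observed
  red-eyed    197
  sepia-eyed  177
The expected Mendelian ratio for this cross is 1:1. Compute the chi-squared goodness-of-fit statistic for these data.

The 1:1 ratio has 2 parts, so with N = 374 the expected counts are:
  red-eyed: 374 × 1/2 = 187
  sepia-eyed: 374 × 1/2 = 187
χ² = Σ (O − E)² / E
  red-eyed: (197 − 187)² / 187 = 0.5348
  sepia-eyed: (177 − 187)² / 187 = 0.5348
χ² = 0.5348 + 0.5348 = 1.0696 ≈ 1.070

1.070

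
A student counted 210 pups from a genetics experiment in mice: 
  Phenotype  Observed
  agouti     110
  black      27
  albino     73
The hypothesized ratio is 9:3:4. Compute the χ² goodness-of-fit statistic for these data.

The 9:3:4 ratio has 16 parts, so with N = 210 the expected counts are:
  agouti: 210 × 9/16 = 118.125
  black: 210 × 3/16 = 39.375
  albino: 210 × 4/16 = 52.5
χ² = Σ (O − E)² / E
  agouti: (110 − 118.125)² / 118.125 = 0.5589
  black: (27 − 39.375)² / 39.375 = 3.8893
  albino: (73 − 52.5)² / 52.5 = 8.0048
χ² = 0.5589 + 3.8893 + 8.0048 = 12.453

12.453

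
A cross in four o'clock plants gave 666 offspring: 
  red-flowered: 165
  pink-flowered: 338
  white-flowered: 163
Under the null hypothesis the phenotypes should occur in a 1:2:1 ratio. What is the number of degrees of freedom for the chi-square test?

A goodness-of-fit test with 3 phenotype classes has df = 3 − 1 = 2.

2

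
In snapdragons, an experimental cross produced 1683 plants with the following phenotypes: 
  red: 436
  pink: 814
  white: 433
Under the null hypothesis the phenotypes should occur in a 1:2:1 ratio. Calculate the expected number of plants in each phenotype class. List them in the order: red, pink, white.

420.75, 841.5, 420.75

The 1:2:1 ratio has 4 parts, so with N = 1683 the expected counts are:
  red: 1683 × 1/4 = 420.75
  pink: 1683 × 2/4 = 841.5
  white: 1683 × 1/4 = 420.75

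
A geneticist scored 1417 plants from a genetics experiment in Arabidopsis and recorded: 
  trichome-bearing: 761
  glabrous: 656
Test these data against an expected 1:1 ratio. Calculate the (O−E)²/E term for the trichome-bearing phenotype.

The 1:1 ratio has 2 parts, so with N = 1417 the expected counts are:
  trichome-bearing: 1417 × 1/2 = 708.5
  glabrous: 1417 × 1/2 = 708.5
Contribution of trichome-bearing: (761 − 708.5)² / 708.5 = 3.8903

3.890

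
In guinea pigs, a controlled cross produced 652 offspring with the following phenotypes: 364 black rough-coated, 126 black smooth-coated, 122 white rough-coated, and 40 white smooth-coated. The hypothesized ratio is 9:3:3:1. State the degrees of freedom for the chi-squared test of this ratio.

A goodness-of-fit test with 4 phenotype classes has df = 4 − 1 = 3.

3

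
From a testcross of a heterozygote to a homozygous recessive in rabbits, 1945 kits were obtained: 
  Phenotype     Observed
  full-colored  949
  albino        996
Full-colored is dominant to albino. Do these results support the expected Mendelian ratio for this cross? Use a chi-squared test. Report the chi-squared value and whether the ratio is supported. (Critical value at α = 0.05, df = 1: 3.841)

A testcross of a heterozygote (Aa × aa) gives a 1:1 phenotypic ratio.
Under the 1:1 hypothesis (Σ ratio = 2, N = 1945):
  full-colored: 1945 × 1/2 = 972.5
  albino: 1945 × 1/2 = 972.5
χ² = Σ (O − E)² / E
  full-colored: (949 − 972.5)² / 972.5 = 0.5679
  albino: (996 − 972.5)² / 972.5 = 0.5679
χ² = 0.5679 + 0.5679 = 1.1358 ≈ 1.136
Degrees of freedom = 2 − 1 = 1; critical value at α = 0.05 is 3.841.
Since 1.136 < 3.841, we fail to reject the null hypothesis — the data are consistent with the 1:1 ratio.

1.136; consistent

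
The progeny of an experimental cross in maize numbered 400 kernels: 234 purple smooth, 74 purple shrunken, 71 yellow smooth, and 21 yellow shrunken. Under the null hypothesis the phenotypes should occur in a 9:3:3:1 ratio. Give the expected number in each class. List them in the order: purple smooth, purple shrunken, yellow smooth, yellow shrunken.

225, 75, 75, 25

Under the 9:3:3:1 hypothesis (Σ ratio = 16, N = 400):
  purple smooth: 400 × 9/16 = 225
  purple shrunken: 400 × 3/16 = 75
  yellow smooth: 400 × 3/16 = 75
  yellow shrunken: 400 × 1/16 = 25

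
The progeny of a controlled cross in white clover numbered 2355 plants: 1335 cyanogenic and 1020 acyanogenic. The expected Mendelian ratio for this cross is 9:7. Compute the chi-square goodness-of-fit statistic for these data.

Expected counts for N = 2355 under a 9:7 ratio (total parts = 16):
  cyanogenic: 2355 × 9/16 = 1324.6875
  acyanogenic: 2355 × 7/16 = 1030.3125
χ² = Σ (O − E)² / E
  cyanogenic: (1335 − 1324.6875)² / 1324.6875 = 0.0803
  acyanogenic: (1020 − 1030.3125)² / 1030.3125 = 0.1032
χ² = 0.0803 + 0.1032 = 0.1835 ≈ 0.184

0.184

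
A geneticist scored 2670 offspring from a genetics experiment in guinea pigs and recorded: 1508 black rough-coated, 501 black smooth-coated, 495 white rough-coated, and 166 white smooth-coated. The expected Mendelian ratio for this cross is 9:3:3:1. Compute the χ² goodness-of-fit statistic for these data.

The 9:3:3:1 ratio has 16 parts, so with N = 2670 the expected counts are:
  black rough-coated: 2670 × 9/16 = 1501.875
  black smooth-coated: 2670 × 3/16 = 500.625
  white rough-coated: 2670 × 3/16 = 500.625
  white smooth-coated: 2670 × 1/16 = 166.875
χ² = Σ (O − E)² / E
  black rough-coated: (1508 − 1501.875)² / 1501.875 = 0.0250
  black smooth-coated: (501 − 500.625)² / 500.625 = 0.0003
  white rough-coated: (495 − 500.625)² / 500.625 = 0.0632
  white smooth-coated: (166 − 166.875)² / 166.875 = 0.0046
χ² = 0.0250 + 0.0003 + 0.0632 + 0.0046 = 0.0931 ≈ 0.093

0.093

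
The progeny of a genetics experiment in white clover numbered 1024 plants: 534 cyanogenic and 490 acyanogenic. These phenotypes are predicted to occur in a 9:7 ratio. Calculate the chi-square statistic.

Expected counts for N = 1024 under a 9:7 ratio (total parts = 16):
  cyanogenic: 1024 × 9/16 = 576
  acyanogenic: 1024 × 7/16 = 448
χ² = Σ (O − E)² / E
  cyanogenic: (534 − 576)² / 576 = 3.0625
  acyanogenic: (490 − 448)² / 448 = 3.9375
χ² = 3.0625 + 3.9375 = 7.000

7.000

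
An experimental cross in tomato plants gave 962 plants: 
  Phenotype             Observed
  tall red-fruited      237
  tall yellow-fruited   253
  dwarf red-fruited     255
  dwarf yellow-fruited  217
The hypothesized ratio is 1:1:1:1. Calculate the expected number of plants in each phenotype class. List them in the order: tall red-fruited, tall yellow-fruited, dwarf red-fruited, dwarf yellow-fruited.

Expected counts for N = 962 under a 1:1:1:1 ratio (total parts = 4):
  tall red-fruited: 962 × 1/4 = 240.5
  tall yellow-fruited: 962 × 1/4 = 240.5
  dwarf red-fruited: 962 × 1/4 = 240.5
  dwarf yellow-fruited: 962 × 1/4 = 240.5

240.5, 240.5, 240.5, 240.5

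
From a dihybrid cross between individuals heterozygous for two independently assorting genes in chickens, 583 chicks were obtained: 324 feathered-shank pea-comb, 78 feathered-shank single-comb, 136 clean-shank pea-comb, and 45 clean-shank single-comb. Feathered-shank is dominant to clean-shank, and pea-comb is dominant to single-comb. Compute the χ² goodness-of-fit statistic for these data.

17.544

A dihybrid F₂ with independent assortment and complete dominance at both loci gives a 9:3:3:1 phenotypic ratio.
Total ratio parts = 16. Expected numbers out of 583:
  feathered-shank pea-comb: 583 × 9/16 = 327.9375
  feathered-shank single-comb: 583 × 3/16 = 109.3125
  clean-shank pea-comb: 583 × 3/16 = 109.3125
  clean-shank single-comb: 583 × 1/16 = 36.4375
χ² = Σ (O − E)² / E
  feathered-shank pea-comb: (324 − 327.9375)² / 327.9375 = 0.0473
  feathered-shank single-comb: (78 − 109.3125)² / 109.3125 = 8.9694
  clean-shank pea-comb: (136 − 109.3125)² / 109.3125 = 6.5155
  clean-shank single-comb: (45 − 36.4375)² / 36.4375 = 2.0121
χ² = 0.0473 + 8.9694 + 6.5155 + 2.0121 = 17.5443 ≈ 17.544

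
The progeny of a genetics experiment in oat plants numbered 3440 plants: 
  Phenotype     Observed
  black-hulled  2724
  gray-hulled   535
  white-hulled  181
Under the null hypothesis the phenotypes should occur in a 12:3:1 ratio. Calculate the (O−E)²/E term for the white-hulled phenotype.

5.377

Total ratio parts = 16. Expected numbers out of 3440:
  black-hulled: 3440 × 12/16 = 2580
  gray-hulled: 3440 × 3/16 = 645
  white-hulled: 3440 × 1/16 = 215
Contribution of white-hulled: (181 − 215)² / 215 = 5.3767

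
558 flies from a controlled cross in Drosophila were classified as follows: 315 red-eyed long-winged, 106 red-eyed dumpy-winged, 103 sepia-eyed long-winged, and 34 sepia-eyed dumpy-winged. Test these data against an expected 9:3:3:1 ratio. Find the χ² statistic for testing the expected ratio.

0.069

Total ratio parts = 16. Expected numbers out of 558:
  red-eyed long-winged: 558 × 9/16 = 313.875
  red-eyed dumpy-winged: 558 × 3/16 = 104.625
  sepia-eyed long-winged: 558 × 3/16 = 104.625
  sepia-eyed dumpy-winged: 558 × 1/16 = 34.875
χ² = Σ (O − E)² / E
  red-eyed long-winged: (315 − 313.875)² / 313.875 = 0.0040
  red-eyed dumpy-winged: (106 − 104.625)² / 104.625 = 0.0181
  sepia-eyed long-winged: (103 − 104.625)² / 104.625 = 0.0252
  sepia-eyed dumpy-winged: (34 − 34.875)² / 34.875 = 0.0220
χ² = 0.0040 + 0.0181 + 0.0252 + 0.0220 = 0.0693 ≈ 0.069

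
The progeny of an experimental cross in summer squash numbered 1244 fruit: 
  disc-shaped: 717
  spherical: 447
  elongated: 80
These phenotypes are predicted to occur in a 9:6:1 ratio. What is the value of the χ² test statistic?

Expected counts for N = 1244 under a 9:6:1 ratio (total parts = 16):
  disc-shaped: 1244 × 9/16 = 699.75
  spherical: 1244 × 6/16 = 466.5
  elongated: 1244 × 1/16 = 77.75
χ² = Σ (O − E)² / E
  disc-shaped: (717 − 699.75)² / 699.75 = 0.4252
  spherical: (447 − 466.5)² / 466.5 = 0.8151
  elongated: (80 − 77.75)² / 77.75 = 0.0651
χ² = 0.4252 + 0.8151 + 0.0651 = 1.3054 ≈ 1.305

1.305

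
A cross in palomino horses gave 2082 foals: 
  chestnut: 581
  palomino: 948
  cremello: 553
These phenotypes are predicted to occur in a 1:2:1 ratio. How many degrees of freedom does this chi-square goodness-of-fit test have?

A goodness-of-fit test with 3 phenotype classes has df = 3 − 1 = 2.

2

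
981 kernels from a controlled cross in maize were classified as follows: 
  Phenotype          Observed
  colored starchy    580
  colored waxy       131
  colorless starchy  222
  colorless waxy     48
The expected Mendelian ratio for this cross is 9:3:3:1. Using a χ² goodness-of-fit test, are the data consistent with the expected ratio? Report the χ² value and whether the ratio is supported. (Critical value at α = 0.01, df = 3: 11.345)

27.442; not consistent

Under the 9:3:3:1 hypothesis (Σ ratio = 16, N = 981):
  colored starchy: 981 × 9/16 = 551.8125
  colored waxy: 981 × 3/16 = 183.9375
  colorless starchy: 981 × 3/16 = 183.9375
  colorless waxy: 981 × 1/16 = 61.3125
χ² = Σ (O − E)² / E
  colored starchy: (580 − 551.8125)² / 551.8125 = 1.4399
  colored waxy: (131 − 183.9375)² / 183.9375 = 15.2355
  colorless starchy: (222 − 183.9375)² / 183.9375 = 7.8763
  colorless waxy: (48 − 61.3125)² / 61.3125 = 2.8905
χ² = 1.4399 + 15.2355 + 7.8763 + 2.8905 = 27.4422 ≈ 27.442
Degrees of freedom = 4 − 1 = 3; critical value at α = 0.01 is 11.345.
Since 27.442 > 11.345, we reject the null hypothesis — the data do not fit the 9:3:3:1 ratio.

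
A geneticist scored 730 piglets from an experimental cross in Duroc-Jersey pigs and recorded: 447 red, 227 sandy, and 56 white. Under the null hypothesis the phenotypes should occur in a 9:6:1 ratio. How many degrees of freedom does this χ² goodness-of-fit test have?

A goodness-of-fit test with 3 phenotype classes has df = 3 − 1 = 2.

2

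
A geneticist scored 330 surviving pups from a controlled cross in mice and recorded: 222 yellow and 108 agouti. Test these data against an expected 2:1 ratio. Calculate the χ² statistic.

Under the 2:1 hypothesis (Σ ratio = 3, N = 330):
  yellow: 330 × 2/3 = 220
  agouti: 330 × 1/3 = 110
χ² = Σ (O − E)² / E
  yellow: (222 − 220)² / 220 = 0.0182
  agouti: (108 − 110)² / 110 = 0.0364
χ² = 0.0182 + 0.0364 = 0.0546 ≈ 0.055

0.055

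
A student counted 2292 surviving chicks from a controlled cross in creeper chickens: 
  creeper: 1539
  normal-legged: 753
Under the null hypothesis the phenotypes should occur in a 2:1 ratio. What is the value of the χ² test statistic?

The 2:1 ratio has 3 parts, so with N = 2292 the expected counts are:
  creeper: 2292 × 2/3 = 1528
  normal-legged: 2292 × 1/3 = 764
χ² = Σ (O − E)² / E
  creeper: (1539 − 1528)² / 1528 = 0.0792
  normal-legged: (753 − 764)² / 764 = 0.1584
χ² = 0.0792 + 0.1584 = 0.2376 ≈ 0.238

0.238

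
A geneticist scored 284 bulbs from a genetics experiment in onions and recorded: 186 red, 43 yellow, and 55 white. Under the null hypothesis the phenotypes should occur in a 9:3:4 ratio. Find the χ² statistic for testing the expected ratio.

9.892

Total ratio parts = 16. Expected numbers out of 284:
  red: 284 × 9/16 = 159.75
  yellow: 284 × 3/16 = 53.25
  white: 284 × 4/16 = 71
χ² = Σ (O − E)² / E
  red: (186 − 159.75)² / 159.75 = 4.3134
  yellow: (43 − 53.25)² / 53.25 = 1.9730
  white: (55 − 71)² / 71 = 3.6056
χ² = 4.3134 + 1.9730 + 3.6056 = 9.892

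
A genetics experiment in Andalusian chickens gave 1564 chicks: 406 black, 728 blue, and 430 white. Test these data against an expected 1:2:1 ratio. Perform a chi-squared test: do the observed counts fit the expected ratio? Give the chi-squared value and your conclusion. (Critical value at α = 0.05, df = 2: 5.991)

Total ratio parts = 4. Expected numbers out of 1564:
  black: 1564 × 1/4 = 391
  blue: 1564 × 2/4 = 782
  white: 1564 × 1/4 = 391
χ² = Σ (O − E)² / E
  black: (406 − 391)² / 391 = 0.5754
  blue: (728 − 782)² / 782 = 3.7289
  white: (430 − 391)² / 391 = 3.8900
χ² = 0.5754 + 3.7289 + 3.8900 = 8.1943 ≈ 8.194
Degrees of freedom = 3 − 1 = 2; critical value at α = 0.05 is 5.991.
Since 8.194 > 5.991, we reject the null hypothesis — the data do not fit the 1:2:1 ratio.

8.194; not consistent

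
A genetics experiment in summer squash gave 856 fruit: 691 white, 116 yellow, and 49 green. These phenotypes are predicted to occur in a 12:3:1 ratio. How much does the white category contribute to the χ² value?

3.740

Expected counts for N = 856 under a 12:3:1 ratio (total parts = 16):
  white: 856 × 12/16 = 642
  yellow: 856 × 3/16 = 160.5
  green: 856 × 1/16 = 53.5
Contribution of white: (691 − 642)² / 642 = 3.7399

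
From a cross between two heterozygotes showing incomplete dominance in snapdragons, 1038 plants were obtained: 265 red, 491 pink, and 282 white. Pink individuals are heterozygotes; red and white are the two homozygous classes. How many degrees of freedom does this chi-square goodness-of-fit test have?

With incomplete dominance, a heterozygote × heterozygote cross gives a 1:2:1 phenotypic ratio.
A goodness-of-fit test with 3 phenotype classes has df = 3 − 1 = 2.

2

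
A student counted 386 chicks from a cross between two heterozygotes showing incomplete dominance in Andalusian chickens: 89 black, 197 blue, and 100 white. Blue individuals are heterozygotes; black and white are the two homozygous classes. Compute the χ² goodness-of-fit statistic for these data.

0.793

With incomplete dominance, a heterozygote × heterozygote cross gives a 1:2:1 phenotypic ratio.
The 1:2:1 ratio has 4 parts, so with N = 386 the expected counts are:
  black: 386 × 1/4 = 96.5
  blue: 386 × 2/4 = 193
  white: 386 × 1/4 = 96.5
χ² = Σ (O − E)² / E
  black: (89 − 96.5)² / 96.5 = 0.5829
  blue: (197 − 193)² / 193 = 0.0829
  white: (100 − 96.5)² / 96.5 = 0.1269
χ² = 0.5829 + 0.0829 + 0.1269 = 0.7927 ≈ 0.793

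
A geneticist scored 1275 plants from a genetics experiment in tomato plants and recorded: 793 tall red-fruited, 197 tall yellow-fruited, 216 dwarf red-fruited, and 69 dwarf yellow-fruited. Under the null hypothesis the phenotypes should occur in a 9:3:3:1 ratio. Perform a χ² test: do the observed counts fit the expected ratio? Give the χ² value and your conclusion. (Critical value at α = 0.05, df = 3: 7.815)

19.073; not consistent

Expected counts for N = 1275 under a 9:3:3:1 ratio (total parts = 16):
  tall red-fruited: 1275 × 9/16 = 717.1875
  tall yellow-fruited: 1275 × 3/16 = 239.0625
  dwarf red-fruited: 1275 × 3/16 = 239.0625
  dwarf yellow-fruited: 1275 × 1/16 = 79.6875
χ² = Σ (O − E)² / E
  tall red-fruited: (793 − 717.1875)² / 717.1875 = 8.0140
  tall yellow-fruited: (197 − 239.0625)² / 239.0625 = 7.4008
  dwarf red-fruited: (216 − 239.0625)² / 239.0625 = 2.2249
  dwarf yellow-fruited: (69 − 79.6875)² / 79.6875 = 1.4334
χ² = 8.0140 + 7.4008 + 2.2249 + 1.4334 = 19.0731 ≈ 19.073
Degrees of freedom = 4 − 1 = 3; critical value at α = 0.05 is 7.815.
Since 19.073 > 7.815, we reject the null hypothesis — the data do not fit the 9:3:3:1 ratio.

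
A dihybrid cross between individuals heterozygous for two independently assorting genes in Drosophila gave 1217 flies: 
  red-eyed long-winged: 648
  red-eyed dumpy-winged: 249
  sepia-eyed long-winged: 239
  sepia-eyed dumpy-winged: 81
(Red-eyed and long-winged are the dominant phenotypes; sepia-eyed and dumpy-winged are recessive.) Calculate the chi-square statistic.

A dihybrid F₂ with independent assortment and complete dominance at both loci gives a 9:3:3:1 phenotypic ratio.
Under the 9:3:3:1 hypothesis (Σ ratio = 16, N = 1217):
  red-eyed long-winged: 1217 × 9/16 = 684.5625
  red-eyed dumpy-winged: 1217 × 3/16 = 228.1875
  sepia-eyed long-winged: 1217 × 3/16 = 228.1875
  sepia-eyed dumpy-winged: 1217 × 1/16 = 76.0625
χ² = Σ (O − E)² / E
  red-eyed long-winged: (648 − 684.5625)² / 684.5625 = 1.9528
  red-eyed dumpy-winged: (249 − 228.1875)² / 228.1875 = 1.8983
  sepia-eyed long-winged: (239 − 228.1875)² / 228.1875 = 0.5123
  sepia-eyed dumpy-winged: (81 − 76.0625)² / 76.0625 = 0.3205
χ² = 1.9528 + 1.8983 + 0.5123 + 0.3205 = 4.6839 ≈ 4.684

4.684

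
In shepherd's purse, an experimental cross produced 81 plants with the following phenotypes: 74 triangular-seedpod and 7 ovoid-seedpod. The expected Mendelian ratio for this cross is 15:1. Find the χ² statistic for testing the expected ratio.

Total ratio parts = 16. Expected numbers out of 81:
  triangular-seedpod: 81 × 15/16 = 75.9375
  ovoid-seedpod: 81 × 1/16 = 5.0625
χ² = Σ (O − E)² / E
  triangular-seedpod: (74 − 75.9375)² / 75.9375 = 0.0494
  ovoid-seedpod: (7 − 5.0625)² / 5.0625 = 0.7415
χ² = 0.0494 + 0.7415 = 0.7909 ≈ 0.791

0.791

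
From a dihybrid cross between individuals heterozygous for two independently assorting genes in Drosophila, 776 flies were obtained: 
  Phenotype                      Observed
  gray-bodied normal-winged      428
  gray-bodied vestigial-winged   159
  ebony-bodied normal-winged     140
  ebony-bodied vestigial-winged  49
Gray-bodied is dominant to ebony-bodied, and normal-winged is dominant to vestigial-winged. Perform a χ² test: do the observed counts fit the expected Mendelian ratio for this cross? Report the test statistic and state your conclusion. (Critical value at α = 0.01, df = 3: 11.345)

1.631; consistent

A dihybrid F₂ with independent assortment and complete dominance at both loci gives a 9:3:3:1 phenotypic ratio.
Expected counts for N = 776 under a 9:3:3:1 ratio (total parts = 16):
  gray-bodied normal-winged: 776 × 9/16 = 436.5
  gray-bodied vestigial-winged: 776 × 3/16 = 145.5
  ebony-bodied normal-winged: 776 × 3/16 = 145.5
  ebony-bodied vestigial-winged: 776 × 1/16 = 48.5
χ² = Σ (O − E)² / E
  gray-bodied normal-winged: (428 − 436.5)² / 436.5 = 0.1655
  gray-bodied vestigial-winged: (159 − 145.5)² / 145.5 = 1.2526
  ebony-bodied normal-winged: (140 − 145.5)² / 145.5 = 0.2079
  ebony-bodied vestigial-winged: (49 − 48.5)² / 48.5 = 0.0052
χ² = 0.1655 + 1.2526 + 0.2079 + 0.0052 = 1.6312 ≈ 1.631
Degrees of freedom = 4 − 1 = 3; critical value at α = 0.01 is 11.345.
Since 1.631 < 11.345, we fail to reject the null hypothesis — the data are consistent with the 9:3:3:1 ratio.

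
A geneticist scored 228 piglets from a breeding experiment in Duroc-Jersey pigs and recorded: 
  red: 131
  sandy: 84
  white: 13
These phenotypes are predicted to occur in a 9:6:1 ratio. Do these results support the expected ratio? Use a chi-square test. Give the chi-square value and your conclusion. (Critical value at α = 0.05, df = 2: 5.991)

Under the 9:6:1 hypothesis (Σ ratio = 16, N = 228):
  red: 228 × 9/16 = 128.25
  sandy: 228 × 6/16 = 85.5
  white: 228 × 1/16 = 14.25
χ² = Σ (O − E)² / E
  red: (131 − 128.25)² / 128.25 = 0.0590
  sandy: (84 − 85.5)² / 85.5 = 0.0263
  white: (13 − 14.25)² / 14.25 = 0.1096
χ² = 0.0590 + 0.0263 + 0.1096 = 0.1949 ≈ 0.195
Degrees of freedom = 3 − 1 = 2; critical value at α = 0.05 is 5.991.
Since 0.195 < 5.991, we fail to reject the null hypothesis — the data are consistent with the 9:6:1 ratio.

0.195; consistent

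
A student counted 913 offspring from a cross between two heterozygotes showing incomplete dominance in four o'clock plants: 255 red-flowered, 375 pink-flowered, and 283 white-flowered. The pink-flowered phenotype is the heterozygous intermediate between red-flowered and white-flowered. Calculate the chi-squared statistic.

30.818

With incomplete dominance, a heterozygote × heterozygote cross gives a 1:2:1 phenotypic ratio.
Under the 1:2:1 hypothesis (Σ ratio = 4, N = 913):
  red-flowered: 913 × 1/4 = 228.25
  pink-flowered: 913 × 2/4 = 456.5
  white-flowered: 913 × 1/4 = 228.25
χ² = Σ (O − E)² / E
  red-flowered: (255 − 228.25)² / 228.25 = 3.1350
  pink-flowered: (375 − 456.5)² / 456.5 = 14.5504
  white-flowered: (283 − 228.25)² / 228.25 = 13.1328
χ² = 3.1350 + 14.5504 + 13.1328 = 30.8182 ≈ 30.818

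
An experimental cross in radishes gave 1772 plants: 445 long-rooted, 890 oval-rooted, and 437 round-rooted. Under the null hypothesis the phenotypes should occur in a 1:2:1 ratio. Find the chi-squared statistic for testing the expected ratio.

0.108

Total ratio parts = 4. Expected numbers out of 1772:
  long-rooted: 1772 × 1/4 = 443
  oval-rooted: 1772 × 2/4 = 886
  round-rooted: 1772 × 1/4 = 443
χ² = Σ (O − E)² / E
  long-rooted: (445 − 443)² / 443 = 0.0090
  oval-rooted: (890 − 886)² / 886 = 0.0181
  round-rooted: (437 − 443)² / 443 = 0.0813
χ² = 0.0090 + 0.0181 + 0.0813 = 0.1084 ≈ 0.108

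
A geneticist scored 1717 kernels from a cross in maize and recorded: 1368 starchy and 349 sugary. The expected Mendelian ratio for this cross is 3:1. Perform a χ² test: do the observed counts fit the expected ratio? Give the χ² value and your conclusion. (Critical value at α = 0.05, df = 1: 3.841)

20.004; not consistent

The 3:1 ratio has 4 parts, so with N = 1717 the expected counts are:
  starchy: 1717 × 3/4 = 1287.75
  sugary: 1717 × 1/4 = 429.25
χ² = Σ (O − E)² / E
  starchy: (1368 − 1287.75)² / 1287.75 = 5.0010
  sugary: (349 − 429.25)² / 429.25 = 15.0031
χ² = 5.0010 + 15.0031 = 20.0041 ≈ 20.004
Degrees of freedom = 2 − 1 = 1; critical value at α = 0.05 is 3.841.
Since 20.004 > 3.841, we reject the null hypothesis — the data do not fit the 3:1 ratio.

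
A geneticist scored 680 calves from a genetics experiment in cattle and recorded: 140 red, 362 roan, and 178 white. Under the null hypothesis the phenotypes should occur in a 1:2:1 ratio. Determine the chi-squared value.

Under the 1:2:1 hypothesis (Σ ratio = 4, N = 680):
  red: 680 × 1/4 = 170
  roan: 680 × 2/4 = 340
  white: 680 × 1/4 = 170
χ² = Σ (O − E)² / E
  red: (140 − 170)² / 170 = 5.2941
  roan: (362 − 340)² / 340 = 1.4235
  white: (178 − 170)² / 170 = 0.3765
χ² = 5.2941 + 1.4235 + 0.3765 = 7.0941 ≈ 7.094

7.094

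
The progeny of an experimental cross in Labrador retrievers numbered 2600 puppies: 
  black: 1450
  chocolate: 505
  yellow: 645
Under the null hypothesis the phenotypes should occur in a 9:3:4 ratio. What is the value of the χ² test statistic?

0.774

Under the 9:3:4 hypothesis (Σ ratio = 16, N = 2600):
  black: 2600 × 9/16 = 1462.5
  chocolate: 2600 × 3/16 = 487.5
  yellow: 2600 × 4/16 = 650
χ² = Σ (O − E)² / E
  black: (1450 − 1462.5)² / 1462.5 = 0.1068
  chocolate: (505 − 487.5)² / 487.5 = 0.6282
  yellow: (645 − 650)² / 650 = 0.0385
χ² = 0.1068 + 0.6282 + 0.0385 = 0.7735 ≈ 0.774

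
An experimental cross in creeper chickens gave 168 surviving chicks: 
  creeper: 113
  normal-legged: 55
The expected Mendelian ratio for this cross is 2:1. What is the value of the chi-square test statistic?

0.027

The 2:1 ratio has 3 parts, so with N = 168 the expected counts are:
  creeper: 168 × 2/3 = 112
  normal-legged: 168 × 1/3 = 56
χ² = Σ (O − E)² / E
  creeper: (113 − 112)² / 112 = 0.0089
  normal-legged: (55 − 56)² / 56 = 0.0179
χ² = 0.0089 + 0.0179 = 0.0268 ≈ 0.027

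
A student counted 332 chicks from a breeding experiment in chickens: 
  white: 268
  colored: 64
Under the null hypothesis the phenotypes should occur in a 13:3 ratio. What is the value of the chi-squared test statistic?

0.061

Total ratio parts = 16. Expected numbers out of 332:
  white: 332 × 13/16 = 269.75
  colored: 332 × 3/16 = 62.25
χ² = Σ (O − E)² / E
  white: (268 − 269.75)² / 269.75 = 0.0114
  colored: (64 − 62.25)² / 62.25 = 0.0492
χ² = 0.0114 + 0.0492 = 0.0606 ≈ 0.061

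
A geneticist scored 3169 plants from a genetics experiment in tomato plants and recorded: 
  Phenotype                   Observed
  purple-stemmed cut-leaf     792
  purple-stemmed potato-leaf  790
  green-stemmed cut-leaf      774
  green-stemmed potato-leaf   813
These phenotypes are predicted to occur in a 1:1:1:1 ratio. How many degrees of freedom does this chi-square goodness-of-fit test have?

3

A goodness-of-fit test with 4 phenotype classes has df = 4 − 1 = 3.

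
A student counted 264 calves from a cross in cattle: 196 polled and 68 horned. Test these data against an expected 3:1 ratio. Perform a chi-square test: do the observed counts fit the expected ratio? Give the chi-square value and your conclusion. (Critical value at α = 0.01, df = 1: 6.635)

0.081; consistent

The 3:1 ratio has 4 parts, so with N = 264 the expected counts are:
  polled: 264 × 3/4 = 198
  horned: 264 × 1/4 = 66
χ² = Σ (O − E)² / E
  polled: (196 − 198)² / 198 = 0.0202
  horned: (68 − 66)² / 66 = 0.0606
χ² = 0.0202 + 0.0606 = 0.0808 ≈ 0.081
Degrees of freedom = 2 − 1 = 1; critical value at α = 0.01 is 6.635.
Since 0.081 < 6.635, we fail to reject the null hypothesis — the data are consistent with the 3:1 ratio.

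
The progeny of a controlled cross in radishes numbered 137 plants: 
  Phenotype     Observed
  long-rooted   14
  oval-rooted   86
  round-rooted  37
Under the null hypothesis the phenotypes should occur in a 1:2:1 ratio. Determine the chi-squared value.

The 1:2:1 ratio has 4 parts, so with N = 137 the expected counts are:
  long-rooted: 137 × 1/4 = 34.25
  oval-rooted: 137 × 2/4 = 68.5
  round-rooted: 137 × 1/4 = 34.25
χ² = Σ (O − E)² / E
  long-rooted: (14 − 34.25)² / 34.25 = 11.9726
  oval-rooted: (86 − 68.5)² / 68.5 = 4.4708
  round-rooted: (37 − 34.25)² / 34.25 = 0.2208
χ² = 11.9726 + 4.4708 + 0.2208 = 16.6642 ≈ 16.664

16.664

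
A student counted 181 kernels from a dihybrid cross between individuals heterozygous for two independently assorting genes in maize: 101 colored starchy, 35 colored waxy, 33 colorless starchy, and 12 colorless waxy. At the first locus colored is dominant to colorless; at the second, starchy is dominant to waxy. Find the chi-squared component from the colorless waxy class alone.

0.042

A dihybrid F₂ with independent assortment and complete dominance at both loci gives a 9:3:3:1 phenotypic ratio.
Expected counts for N = 181 under a 9:3:3:1 ratio (total parts = 16):
  colored starchy: 181 × 9/16 = 101.8125
  colored waxy: 181 × 3/16 = 33.9375
  colorless starchy: 181 × 3/16 = 33.9375
  colorless waxy: 181 × 1/16 = 11.3125
Contribution of colorless waxy: (12 − 11.3125)² / 11.3125 = 0.0418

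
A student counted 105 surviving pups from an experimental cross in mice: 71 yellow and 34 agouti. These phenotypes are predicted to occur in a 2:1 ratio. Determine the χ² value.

Under the 2:1 hypothesis (Σ ratio = 3, N = 105):
  yellow: 105 × 2/3 = 70
  agouti: 105 × 1/3 = 35
χ² = Σ (O − E)² / E
  yellow: (71 − 70)² / 70 = 0.0143
  agouti: (34 − 35)² / 35 = 0.0286
χ² = 0.0143 + 0.0286 = 0.0429 ≈ 0.043

0.043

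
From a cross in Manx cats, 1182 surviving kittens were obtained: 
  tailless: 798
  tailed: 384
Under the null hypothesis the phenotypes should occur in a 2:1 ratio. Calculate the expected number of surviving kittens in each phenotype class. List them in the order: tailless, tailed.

Total ratio parts = 3. Expected numbers out of 1182:
  tailless: 1182 × 2/3 = 788
  tailed: 1182 × 1/3 = 394

788, 394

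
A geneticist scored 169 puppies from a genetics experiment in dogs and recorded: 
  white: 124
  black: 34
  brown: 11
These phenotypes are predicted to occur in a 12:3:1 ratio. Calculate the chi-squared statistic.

0.247

Total ratio parts = 16. Expected numbers out of 169:
  white: 169 × 12/16 = 126.75
  black: 169 × 3/16 = 31.6875
  brown: 169 × 1/16 = 10.5625
χ² = Σ (O − E)² / E
  white: (124 − 126.75)² / 126.75 = 0.0597
  black: (34 − 31.6875)² / 31.6875 = 0.1688
  brown: (11 − 10.5625)² / 10.5625 = 0.0181
χ² = 0.0597 + 0.1688 + 0.0181 = 0.2466 ≈ 0.247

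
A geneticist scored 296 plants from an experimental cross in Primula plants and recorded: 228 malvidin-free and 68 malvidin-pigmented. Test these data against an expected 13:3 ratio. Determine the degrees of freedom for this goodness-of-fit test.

A goodness-of-fit test with 2 phenotype classes has df = 2 − 1 = 1.

1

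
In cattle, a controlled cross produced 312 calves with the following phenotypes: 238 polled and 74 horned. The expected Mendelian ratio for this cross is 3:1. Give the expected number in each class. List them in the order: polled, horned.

The 3:1 ratio has 4 parts, so with N = 312 the expected counts are:
  polled: 312 × 3/4 = 234
  horned: 312 × 1/4 = 78

234, 78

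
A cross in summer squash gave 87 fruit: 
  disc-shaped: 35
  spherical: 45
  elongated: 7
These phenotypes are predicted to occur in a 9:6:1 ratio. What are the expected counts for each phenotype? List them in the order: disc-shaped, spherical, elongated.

48.9375, 32.625, 5.4375

Expected counts for N = 87 under a 9:6:1 ratio (total parts = 16):
  disc-shaped: 87 × 9/16 = 48.9375
  spherical: 87 × 6/16 = 32.625
  elongated: 87 × 1/16 = 5.4375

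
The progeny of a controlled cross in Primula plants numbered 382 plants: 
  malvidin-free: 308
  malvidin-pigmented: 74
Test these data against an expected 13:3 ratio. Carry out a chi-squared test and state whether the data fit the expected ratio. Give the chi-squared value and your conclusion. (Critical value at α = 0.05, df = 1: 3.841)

0.097; consistent

Total ratio parts = 16. Expected numbers out of 382:
  malvidin-free: 382 × 13/16 = 310.375
  malvidin-pigmented: 382 × 3/16 = 71.625
χ² = Σ (O − E)² / E
  malvidin-free: (308 − 310.375)² / 310.375 = 0.0182
  malvidin-pigmented: (74 − 71.625)² / 71.625 = 0.0788
χ² = 0.0182 + 0.0788 = 0.097
Degrees of freedom = 2 − 1 = 1; critical value at α = 0.05 is 3.841.
Since 0.097 < 3.841, we fail to reject the null hypothesis — the data are consistent with the 13:3 ratio.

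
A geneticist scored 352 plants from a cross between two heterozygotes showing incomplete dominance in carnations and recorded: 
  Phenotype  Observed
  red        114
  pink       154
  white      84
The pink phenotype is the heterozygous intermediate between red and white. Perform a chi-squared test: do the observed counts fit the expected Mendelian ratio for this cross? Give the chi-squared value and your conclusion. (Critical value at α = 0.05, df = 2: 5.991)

10.614; not consistent

With incomplete dominance, a heterozygote × heterozygote cross gives a 1:2:1 phenotypic ratio.
Under the 1:2:1 hypothesis (Σ ratio = 4, N = 352):
  red: 352 × 1/4 = 88
  pink: 352 × 2/4 = 176
  white: 352 × 1/4 = 88
χ² = Σ (O − E)² / E
  red: (114 − 88)² / 88 = 7.6818
  pink: (154 − 176)² / 176 = 2.7500
  white: (84 − 88)² / 88 = 0.1818
χ² = 7.6818 + 2.7500 + 0.1818 = 10.6136 ≈ 10.614
Degrees of freedom = 3 − 1 = 2; critical value at α = 0.05 is 5.991.
Since 10.614 > 5.991, we reject the null hypothesis — the data do not fit the 1:2:1 ratio.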